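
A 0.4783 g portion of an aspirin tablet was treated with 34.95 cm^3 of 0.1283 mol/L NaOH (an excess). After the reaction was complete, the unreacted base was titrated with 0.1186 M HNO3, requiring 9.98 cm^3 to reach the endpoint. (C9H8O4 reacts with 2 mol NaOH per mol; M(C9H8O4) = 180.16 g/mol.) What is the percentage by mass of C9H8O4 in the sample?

62.2%

Total n(NaOH) added = 0.1283 x 0.03495 = 0.004484 mol.
n(HNO3) used = 0.1186 x 0.009980 = 0.001184 mol, which equals the excess n(NaOH).
So n(NaOH) consumed by the sample = 0.004484 - 0.001184 = 0.003300 mol.
n(C9H8O4) = 0.003300 / 2 = 0.001650 mol.
mass C9H8O4 = 0.001650 x 180.16 = 0.2973 g, so %C9H8O4 = 0.2973/0.4783 x 100 = 62.2%.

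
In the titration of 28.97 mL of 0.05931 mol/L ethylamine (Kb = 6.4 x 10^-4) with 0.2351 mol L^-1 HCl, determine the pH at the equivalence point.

6.07

n(C2H5NH2) = 0.05931 x 0.02897 = 0.001718 mol; V(HCl) at equivalence = 0.001718/0.2351 = 0.007308 L.
At equivalence the base is fully converted to C2H5NH3+; total volume = 0.03628 L, so [C2H5NH3+] = 0.001718/0.03628 = 0.04736 M.
Ka(C2H5NH3+) = Kw/Kb = 1.0e-14 / 6.4 x 10^-4 = 1.56e-11.
[H^+] = sqrt(Ka x [C2H5NH3+]) = sqrt(1.56e-11 x 0.04736) = 8.60e-7 M.
pH = -log(8.60e-7) = 6.07.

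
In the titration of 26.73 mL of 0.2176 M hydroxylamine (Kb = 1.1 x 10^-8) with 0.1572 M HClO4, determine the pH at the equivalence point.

n(NH2OH) = 0.2176 x 0.02673 = 0.005816 mol; V(HClO4) at equivalence = 0.005816/0.1572 = 0.03700 L.
At equivalence the base is fully converted to NH3OH+; total volume = 0.06373 L, so [NH3OH+] = 0.005816/0.06373 = 0.09127 M.
Ka(NH3OH+) = Kw/Kb = 1.0e-14 / 1.1 x 10^-8 = 9.09e-7.
[H^+] = sqrt(Ka x [NH3OH+]) = sqrt(9.09e-7 x 0.09127) = 0.000288 M.
pH = -log(0.000288) = 3.54.

3.54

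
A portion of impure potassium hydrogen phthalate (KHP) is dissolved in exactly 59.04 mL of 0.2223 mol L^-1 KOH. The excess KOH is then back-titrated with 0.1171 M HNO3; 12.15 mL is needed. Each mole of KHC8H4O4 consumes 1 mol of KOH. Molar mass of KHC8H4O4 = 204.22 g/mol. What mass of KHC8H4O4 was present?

Total n(KOH) added = 0.2223 x 0.05904 = 0.01312 mol.
n(HNO3) used = 0.1171 x 0.01215 = 0.001423 mol, which equals the excess n(KOH).
So n(KOH) consumed by the sample = 0.01312 - 0.001423 = 0.01170 mol.
n(KHC8H4O4) = 0.01170 / 1 = 0.01170 mol.
mass = 0.01170 mol x 204.22 g/mol = 2.39 g.

2.39 g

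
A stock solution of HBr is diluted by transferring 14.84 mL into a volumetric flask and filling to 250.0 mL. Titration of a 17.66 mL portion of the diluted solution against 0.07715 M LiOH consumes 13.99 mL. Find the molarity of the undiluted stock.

n(LiOH) = 0.07715 x 0.01399 = 0.001079 mol.
n(HBr) in the aliquot = 0.001079 mol.
[diluted HBr] = 0.001079 / 0.01766 = 0.06112 M.
Dilution factor = 250.0/14.84 = 16.85, so [stock] = 0.06112 x 16.85 = 1.03 M.

1.03 M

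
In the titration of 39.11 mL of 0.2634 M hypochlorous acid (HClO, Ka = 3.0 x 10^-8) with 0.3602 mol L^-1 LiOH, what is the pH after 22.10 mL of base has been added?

Initial n(HClO) = 0.2634 x 0.03911 = 0.01030 mol.
n(LiOH) added = 0.3602 x 0.02210 = 0.007960 mol, converting that many moles of HClO to ClO-.
Remaining n(HClO) = 0.002341 mol; n(ClO-) = 0.007960 mol.
By Henderson-Hasselbalch, pH = pKa + log([A^-]/[HA]) = 7.52 + log(0.007960/0.002341) = 7.52 + (+0.53) = 8.05.

8.05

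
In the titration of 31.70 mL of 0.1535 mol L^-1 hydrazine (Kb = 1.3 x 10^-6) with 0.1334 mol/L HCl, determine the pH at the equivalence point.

4.63

n(N2H4) = 0.1535 x 0.03170 = 0.004866 mol; V(HCl) at equivalence = 0.004866/0.1334 = 0.03648 L.
At equivalence the base is fully converted to N2H5+; total volume = 0.06818 L, so [N2H5+] = 0.004866/0.06818 = 0.07137 M.
Ka(N2H5+) = Kw/Kb = 1.0e-14 / 1.3 x 10^-6 = 7.69e-9.
[H^+] = sqrt(Ka x [N2H5+]) = sqrt(7.69e-9 x 0.07137) = 2.34e-5 M.
pH = -log(2.34e-5) = 4.63.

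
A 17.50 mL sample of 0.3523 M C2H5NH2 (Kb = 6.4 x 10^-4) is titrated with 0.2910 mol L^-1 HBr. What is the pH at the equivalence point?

5.80

n(C2H5NH2) = 0.3523 x 0.01750 = 0.006165 mol; V(HBr) at equivalence = 0.006165/0.2910 = 0.02119 L.
At equivalence the base is fully converted to C2H5NH3+; total volume = 0.03869 L, so [C2H5NH3+] = 0.006165/0.03869 = 0.1594 M.
Ka(C2H5NH3+) = Kw/Kb = 1.0e-14 / 6.4 x 10^-4 = 1.56e-11.
[H^+] = sqrt(Ka x [C2H5NH3+]) = sqrt(1.56e-11 x 0.1594) = 1.58e-6 M.
pH = -log(1.58e-6) = 5.80.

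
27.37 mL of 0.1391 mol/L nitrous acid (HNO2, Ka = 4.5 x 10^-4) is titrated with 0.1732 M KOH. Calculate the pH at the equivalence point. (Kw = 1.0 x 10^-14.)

n(HNO2) = 0.1391 x 0.02737 = 0.003807 mol; V(KOH) at equivalence = 0.003807/0.1732 = 0.02198 L.
At equivalence all the acid is converted to NO2-; total volume = 0.02737 + 0.02198 = 0.04935 L, so [NO2-] = 0.003807/0.04935 = 0.07714 M.
Kb = Kw/Ka = 1.0e-14 / 4.5 x 10^-4 = 2.22e-11.
[OH^-] = sqrt(Kb x [NO2-]) = sqrt(2.22e-11 x 0.07714) = 1.31e-6 M.
pOH = 5.88, so pH = 14.00 - 5.88 = 8.12.

8.12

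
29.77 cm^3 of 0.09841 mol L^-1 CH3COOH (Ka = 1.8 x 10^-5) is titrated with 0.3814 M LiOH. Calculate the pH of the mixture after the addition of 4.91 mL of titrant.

4.99

Initial n(CH3COOH) = 0.09841 x 0.02977 = 0.002930 mol.
n(LiOH) added = 0.3814 x 0.004910 = 0.001873 mol, converting that many moles of CH3COOH to CH3COO-.
Remaining n(CH3COOH) = 0.001057 mol; n(CH3COO-) = 0.001873 mol.
By Henderson-Hasselbalch, pH = pKa + log([A^-]/[HA]) = 4.74 + log(0.001873/0.001057) = 4.74 + (+0.25) = 4.99.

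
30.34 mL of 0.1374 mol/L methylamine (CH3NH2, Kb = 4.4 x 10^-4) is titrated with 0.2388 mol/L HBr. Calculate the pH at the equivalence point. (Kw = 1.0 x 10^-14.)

n(CH3NH2) = 0.1374 x 0.03034 = 0.004169 mol; V(HBr) at equivalence = 0.004169/0.2388 = 0.01746 L.
At equivalence the base is fully converted to CH3NH3+; total volume = 0.04780 L, so [CH3NH3+] = 0.004169/0.04780 = 0.08722 M.
Ka(CH3NH3+) = Kw/Kb = 1.0e-14 / 4.4 x 10^-4 = 2.27e-11.
[H^+] = sqrt(Ka x [CH3NH3+]) = sqrt(2.27e-11 x 0.08722) = 1.41e-6 M.
pH = -log(1.41e-6) = 5.85.

5.85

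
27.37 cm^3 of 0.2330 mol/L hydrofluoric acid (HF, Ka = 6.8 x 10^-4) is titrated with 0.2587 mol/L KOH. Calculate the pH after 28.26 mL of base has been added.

n(acid) = 0.2330 x 0.02737 = 0.006377 mol; n(KOH) added = 0.2587 x 0.02826 = 0.007311 mol.
Base is in excess by 0.007311 - 0.006377 = 0.0009337 mol in a total volume of 0.05563 L.
[OH^-] = 0.0009337/0.05563 = 0.01678 M, so pOH = 1.78 and pH = 14.00 - 1.78 = 12.22.

12.22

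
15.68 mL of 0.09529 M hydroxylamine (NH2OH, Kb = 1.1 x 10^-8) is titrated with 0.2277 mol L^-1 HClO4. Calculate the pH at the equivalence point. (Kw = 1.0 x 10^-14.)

n(NH2OH) = 0.09529 x 0.01568 = 0.001494 mol; V(HClO4) at equivalence = 0.001494/0.2277 = 0.006562 L.
At equivalence the base is fully converted to NH3OH+; total volume = 0.02224 L, so [NH3OH+] = 0.001494/0.02224 = 0.06718 M.
Ka(NH3OH+) = Kw/Kb = 1.0e-14 / 1.1 x 10^-8 = 9.09e-7.
[H^+] = sqrt(Ka x [NH3OH+]) = sqrt(9.09e-7 x 0.06718) = 0.000247 M.
pH = -log(0.000247) = 3.61.

3.61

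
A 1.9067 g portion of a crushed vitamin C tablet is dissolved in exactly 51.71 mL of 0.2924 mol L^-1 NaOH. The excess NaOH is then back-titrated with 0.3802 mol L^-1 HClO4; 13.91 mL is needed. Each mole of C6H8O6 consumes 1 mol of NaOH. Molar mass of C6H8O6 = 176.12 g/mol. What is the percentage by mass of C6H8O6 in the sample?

90.8%

Total n(NaOH) added = 0.2924 x 0.05171 = 0.01512 mol.
n(HClO4) used = 0.3802 x 0.01391 = 0.005289 mol, which equals the excess n(NaOH).
So n(NaOH) consumed by the sample = 0.01512 - 0.005289 = 0.009831 mol.
n(C6H8O6) = 0.009831 / 1 = 0.009831 mol.
mass C6H8O6 = 0.009831 x 176.12 = 1.732 g, so %C6H8O6 = 1.732/1.9067 x 100 = 90.8%.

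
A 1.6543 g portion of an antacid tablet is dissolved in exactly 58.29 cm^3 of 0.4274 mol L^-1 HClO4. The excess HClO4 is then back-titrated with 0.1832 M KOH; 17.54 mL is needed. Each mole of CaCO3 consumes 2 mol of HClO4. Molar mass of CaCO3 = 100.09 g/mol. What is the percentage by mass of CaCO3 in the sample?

Total n(HClO4) added = 0.4274 x 0.05829 = 0.02491 mol.
n(KOH) used = 0.1832 x 0.01754 = 0.003213 mol, which equals the excess n(HClO4).
So n(HClO4) consumed by the sample = 0.02491 - 0.003213 = 0.02170 mol.
n(CaCO3) = 0.02170 / 2 = 0.01085 mol.
mass CaCO3 = 0.01085 x 100.09 = 1.086 g, so %CaCO3 = 1.086/1.6543 x 100 = 65.6%.

65.6%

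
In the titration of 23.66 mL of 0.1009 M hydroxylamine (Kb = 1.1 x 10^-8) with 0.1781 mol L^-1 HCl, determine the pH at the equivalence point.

n(NH2OH) = 0.1009 x 0.02366 = 0.002387 mol; V(HCl) at equivalence = 0.002387/0.1781 = 0.01340 L.
At equivalence the base is fully converted to NH3OH+; total volume = 0.03706 L, so [NH3OH+] = 0.002387/0.03706 = 0.06441 M.
Ka(NH3OH+) = Kw/Kb = 1.0e-14 / 1.1 x 10^-8 = 9.09e-7.
[H^+] = sqrt(Ka x [NH3OH+]) = sqrt(9.09e-7 x 0.06441) = 0.000242 M.
pH = -log(0.000242) = 3.62.

3.62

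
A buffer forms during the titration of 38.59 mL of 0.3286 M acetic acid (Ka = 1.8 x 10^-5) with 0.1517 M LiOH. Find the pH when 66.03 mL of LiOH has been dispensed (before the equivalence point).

Initial n(CH3COOH) = 0.3286 x 0.03859 = 0.01268 mol.
n(LiOH) added = 0.1517 x 0.06603 = 0.01002 mol, converting that many moles of CH3COOH to CH3COO-.
Remaining n(CH3COOH) = 0.002664 mol; n(CH3COO-) = 0.01002 mol.
By Henderson-Hasselbalch, pH = pKa + log([A^-]/[HA]) = 4.74 + log(0.01002/0.002664) = 4.74 + (+0.58) = 5.32.

5.32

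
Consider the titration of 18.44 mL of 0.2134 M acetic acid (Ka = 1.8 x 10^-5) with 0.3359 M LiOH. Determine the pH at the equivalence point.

8.93

n(CH3COOH) = 0.2134 x 0.01844 = 0.003935 mol; V(LiOH) at equivalence = 0.003935/0.3359 = 0.01172 L.
At equivalence all the acid is converted to CH3COO-; total volume = 0.01844 + 0.01172 = 0.03016 L, so [CH3COO-] = 0.003935/0.03016 = 0.1305 M.
Kb = Kw/Ka = 1.0e-14 / 1.8 x 10^-5 = 5.56e-10.
[OH^-] = sqrt(Kb x [CH3COO-]) = sqrt(5.56e-10 x 0.1305) = 8.51e-6 M.
pOH = 5.07, so pH = 14.00 - 5.07 = 8.93.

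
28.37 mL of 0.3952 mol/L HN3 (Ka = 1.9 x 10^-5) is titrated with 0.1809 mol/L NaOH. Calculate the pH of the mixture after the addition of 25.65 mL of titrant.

4.57

Initial n(HN3) = 0.3952 x 0.02837 = 0.01121 mol.
n(NaOH) added = 0.1809 x 0.02565 = 0.004640 mol, converting that many moles of HN3 to N3-.
Remaining n(HN3) = 0.006572 mol; n(N3-) = 0.004640 mol.
By Henderson-Hasselbalch, pH = pKa + log([A^-]/[HA]) = 4.72 + log(0.004640/0.006572) = 4.72 + (-0.15) = 4.57.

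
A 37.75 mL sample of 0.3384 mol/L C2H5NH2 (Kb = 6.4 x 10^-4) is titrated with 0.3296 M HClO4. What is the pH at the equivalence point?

5.79

n(C2H5NH2) = 0.3384 x 0.03775 = 0.01277 mol; V(HClO4) at equivalence = 0.01277/0.3296 = 0.03876 L.
At equivalence the base is fully converted to C2H5NH3+; total volume = 0.07651 L, so [C2H5NH3+] = 0.01277/0.07651 = 0.1670 M.
Ka(C2H5NH3+) = Kw/Kb = 1.0e-14 / 6.4 x 10^-4 = 1.56e-11.
[H^+] = sqrt(Ka x [C2H5NH3+]) = sqrt(1.56e-11 x 0.1670) = 1.62e-6 M.
pH = -log(1.62e-6) = 5.79.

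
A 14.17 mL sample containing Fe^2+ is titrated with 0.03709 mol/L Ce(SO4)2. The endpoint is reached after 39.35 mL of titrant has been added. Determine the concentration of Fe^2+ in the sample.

0.103 M

n(Ce(SO4)2) = 0.03709 x 0.03935 = 0.001459 mol.
From the balanced equation, 1 mol Ce(SO4)2 reacts with 1 mol Fe^2+, so n(Fe^2+) = 0.001459 x 1/1 = 0.001459 mol.
[Fe^2+] = 0.001459 / 0.01417 L = 0.103 M.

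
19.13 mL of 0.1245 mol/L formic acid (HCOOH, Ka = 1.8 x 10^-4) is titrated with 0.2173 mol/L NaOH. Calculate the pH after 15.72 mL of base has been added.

12.47

n(acid) = 0.1245 x 0.01913 = 0.002382 mol; n(NaOH) added = 0.2173 x 0.01572 = 0.003416 mol.
Base is in excess by 0.003416 - 0.002382 = 0.001034 mol in a total volume of 0.03485 L.
[OH^-] = 0.001034/0.03485 = 0.02968 M, so pOH = 1.53 and pH = 14.00 - 1.53 = 12.47.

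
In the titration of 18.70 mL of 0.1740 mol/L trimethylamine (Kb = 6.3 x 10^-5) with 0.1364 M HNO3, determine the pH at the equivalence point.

n((CH3)3N) = 0.1740 x 0.01870 = 0.003254 mol; V(HNO3) at equivalence = 0.003254/0.1364 = 0.02385 L.
At equivalence the base is fully converted to (CH3)3NH+; total volume = 0.04255 L, so [(CH3)3NH+] = 0.003254/0.04255 = 0.07646 M.
Ka((CH3)3NH+) = Kw/Kb = 1.0e-14 / 6.3 x 10^-5 = 1.59e-10.
[H^+] = sqrt(Ka x [(CH3)3NH+]) = sqrt(1.59e-10 x 0.07646) = 3.48e-6 M.
pH = -log(3.48e-6) = 5.46.

5.46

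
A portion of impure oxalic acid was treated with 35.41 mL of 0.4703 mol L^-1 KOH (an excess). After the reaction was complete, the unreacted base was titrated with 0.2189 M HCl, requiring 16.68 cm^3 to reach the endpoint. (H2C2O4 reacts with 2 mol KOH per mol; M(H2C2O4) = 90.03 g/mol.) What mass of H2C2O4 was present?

Total n(KOH) added = 0.4703 x 0.03541 = 0.01665 mol.
n(HCl) used = 0.2189 x 0.01668 = 0.003651 mol, which equals the excess n(KOH).
So n(KOH) consumed by the sample = 0.01665 - 0.003651 = 0.01300 mol.
n(H2C2O4) = 0.01300 / 2 = 0.006501 mol.
mass = 0.006501 mol x 90.03 g/mol = 0.585 g.

0.585 g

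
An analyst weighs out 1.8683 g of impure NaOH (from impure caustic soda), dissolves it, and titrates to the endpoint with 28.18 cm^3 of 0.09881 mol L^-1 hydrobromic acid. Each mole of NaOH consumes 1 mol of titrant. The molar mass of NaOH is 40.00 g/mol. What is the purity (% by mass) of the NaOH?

5.96%

n(HBr) = 0.09881 x 0.02818 = 0.002784 mol.
n(NaOH) = 0.002784 / 1 = 0.002784 mol.
mass of NaOH = 0.002784 x 40.00 = 0.1114 g.
% purity = 0.1114 / 1.8683 x 100 = 5.96%.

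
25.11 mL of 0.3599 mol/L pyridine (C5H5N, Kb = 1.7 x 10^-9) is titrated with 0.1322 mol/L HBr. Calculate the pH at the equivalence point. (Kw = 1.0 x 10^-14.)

3.12

n(C5H5N) = 0.3599 x 0.02511 = 0.009037 mol; V(HBr) at equivalence = 0.009037/0.1322 = 0.06836 L.
At equivalence the base is fully converted to C5H5NH+; total volume = 0.09347 L, so [C5H5NH+] = 0.009037/0.09347 = 0.09669 M.
Ka(C5H5NH+) = Kw/Kb = 1.0e-14 / 1.7 x 10^-9 = 5.88e-6.
[H^+] = sqrt(Ka x [C5H5NH+]) = sqrt(5.88e-6 x 0.09669) = 0.000754 M.
pH = -log(0.000754) = 3.12.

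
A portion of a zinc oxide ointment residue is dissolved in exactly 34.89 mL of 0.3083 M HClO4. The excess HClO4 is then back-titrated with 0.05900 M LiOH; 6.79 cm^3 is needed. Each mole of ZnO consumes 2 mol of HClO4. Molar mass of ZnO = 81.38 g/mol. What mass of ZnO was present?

Total n(HClO4) added = 0.3083 x 0.03489 = 0.01076 mol.
n(LiOH) used = 0.05900 x 0.006790 = 0.0004006 mol, which equals the excess n(HClO4).
So n(HClO4) consumed by the sample = 0.01076 - 0.0004006 = 0.01036 mol.
n(ZnO) = 0.01036 / 2 = 0.005178 mol.
mass = 0.005178 mol x 81.38 g/mol = 0.421 g.

0.421 g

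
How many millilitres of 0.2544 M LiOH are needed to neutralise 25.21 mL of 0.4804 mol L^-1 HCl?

n(HCl) = 0.4804 mol/L x 0.02521 L = 0.01211 mol.
At equivalence n(LiOH) = n(HCl) = 0.01211 mol.
V(LiOH) = 0.01211 / 0.2544 = 0.04761 L = 47.6 mL.

47.6 mL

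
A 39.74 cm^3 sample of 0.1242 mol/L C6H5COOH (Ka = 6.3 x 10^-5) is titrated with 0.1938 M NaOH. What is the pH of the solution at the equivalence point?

n(C6H5COOH) = 0.1242 x 0.03974 = 0.004936 mol; V(NaOH) at equivalence = 0.004936/0.1938 = 0.02547 L.
At equivalence all the acid is converted to C6H5COO-; total volume = 0.03974 + 0.02547 = 0.06521 L, so [C6H5COO-] = 0.004936/0.06521 = 0.07569 M.
Kb = Kw/Ka = 1.0e-14 / 6.3 x 10^-5 = 1.59e-10.
[OH^-] = sqrt(Kb x [C6H5COO-]) = sqrt(1.59e-10 x 0.07569) = 3.47e-6 M.
pOH = 5.46, so pH = 14.00 - 5.46 = 8.54.

8.54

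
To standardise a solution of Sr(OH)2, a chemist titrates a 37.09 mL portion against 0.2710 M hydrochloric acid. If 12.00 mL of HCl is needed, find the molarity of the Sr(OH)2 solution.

0.0438 M

n(HCl) delivered = 0.2710 x 0.01200 = 0.003252 mol.
The reaction is 1 Sr(OH)2 + 2 HCl, so n(Sr(OH)2) = 0.003252 x 1/2 = 0.001626 mol.
[Sr(OH)2] = 0.001626 mol / 0.03709 L = 0.0438 M.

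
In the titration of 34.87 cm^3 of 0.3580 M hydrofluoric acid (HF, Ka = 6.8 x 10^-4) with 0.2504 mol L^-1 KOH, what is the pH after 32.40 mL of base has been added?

Initial n(HF) = 0.3580 x 0.03487 = 0.01248 mol.
n(KOH) added = 0.2504 x 0.03240 = 0.008113 mol, converting that many moles of HF to F-.
Remaining n(HF) = 0.004370 mol; n(F-) = 0.008113 mol.
By Henderson-Hasselbalch, pH = pKa + log([A^-]/[HA]) = 3.17 + log(0.008113/0.004370) = 3.17 + (+0.27) = 3.44.

3.44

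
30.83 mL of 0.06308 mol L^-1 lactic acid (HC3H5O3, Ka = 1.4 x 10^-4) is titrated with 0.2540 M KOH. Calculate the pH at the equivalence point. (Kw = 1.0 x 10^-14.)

n(HC3H5O3) = 0.06308 x 0.03083 = 0.001945 mol; V(KOH) at equivalence = 0.001945/0.2540 = 0.007657 L.
At equivalence all the acid is converted to C3H5O3-; total volume = 0.03083 + 0.007657 = 0.03849 L, so [C3H5O3-] = 0.001945/0.03849 = 0.05053 M.
Kb = Kw/Ka = 1.0e-14 / 1.4 x 10^-4 = 7.14e-11.
[OH^-] = sqrt(Kb x [C3H5O3-]) = sqrt(7.14e-11 x 0.05053) = 1.90e-6 M.
pOH = 5.72, so pH = 14.00 - 5.72 = 8.28.

8.28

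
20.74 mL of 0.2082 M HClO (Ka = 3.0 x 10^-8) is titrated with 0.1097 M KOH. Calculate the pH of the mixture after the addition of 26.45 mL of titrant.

7.83

Initial n(HClO) = 0.2082 x 0.02074 = 0.004318 mol.
n(KOH) added = 0.1097 x 0.02645 = 0.002902 mol, converting that many moles of HClO to ClO-.
Remaining n(HClO) = 0.001417 mol; n(ClO-) = 0.002902 mol.
By Henderson-Hasselbalch, pH = pKa + log([A^-]/[HA]) = 7.52 + log(0.002902/0.001417) = 7.52 + (+0.31) = 7.83.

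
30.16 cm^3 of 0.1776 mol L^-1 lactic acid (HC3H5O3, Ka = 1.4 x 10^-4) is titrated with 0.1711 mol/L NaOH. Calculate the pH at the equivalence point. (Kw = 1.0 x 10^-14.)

8.40

n(HC3H5O3) = 0.1776 x 0.03016 = 0.005356 mol; V(NaOH) at equivalence = 0.005356/0.1711 = 0.03131 L.
At equivalence all the acid is converted to C3H5O3-; total volume = 0.03016 + 0.03131 = 0.06147 L, so [C3H5O3-] = 0.005356/0.06147 = 0.08714 M.
Kb = Kw/Ka = 1.0e-14 / 1.4 x 10^-4 = 7.14e-11.
[OH^-] = sqrt(Kb x [C3H5O3-]) = sqrt(7.14e-11 x 0.08714) = 2.49e-6 M.
pOH = 5.60, so pH = 14.00 - 5.60 = 8.40.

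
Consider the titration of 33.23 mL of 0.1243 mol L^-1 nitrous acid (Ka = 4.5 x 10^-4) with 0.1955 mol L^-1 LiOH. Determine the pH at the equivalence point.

n(HNO2) = 0.1243 x 0.03323 = 0.004130 mol; V(LiOH) at equivalence = 0.004130/0.1955 = 0.02113 L.
At equivalence all the acid is converted to NO2-; total volume = 0.03323 + 0.02113 = 0.05436 L, so [NO2-] = 0.004130/0.05436 = 0.07599 M.
Kb = Kw/Ka = 1.0e-14 / 4.5 x 10^-4 = 2.22e-11.
[OH^-] = sqrt(Kb x [NO2-]) = sqrt(2.22e-11 x 0.07599) = 1.30e-6 M.
pOH = 5.89, so pH = 14.00 - 5.89 = 8.11.

8.11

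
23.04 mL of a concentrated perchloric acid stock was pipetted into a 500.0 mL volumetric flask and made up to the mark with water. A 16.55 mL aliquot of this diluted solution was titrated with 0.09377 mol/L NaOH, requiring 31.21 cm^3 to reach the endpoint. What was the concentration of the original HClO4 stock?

n(NaOH) = 0.09377 x 0.03121 = 0.002927 mol.
n(HClO4) in the aliquot = 0.002927 mol.
[diluted HClO4] = 0.002927 / 0.01655 = 0.1768 M.
Dilution factor = 500.0/23.04 = 21.70, so [stock] = 0.1768 x 21.70 = 3.84 M.

3.84 M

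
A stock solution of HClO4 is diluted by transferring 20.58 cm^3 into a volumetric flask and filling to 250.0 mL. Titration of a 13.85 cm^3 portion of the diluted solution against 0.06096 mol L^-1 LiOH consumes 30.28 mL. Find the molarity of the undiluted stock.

n(LiOH) = 0.06096 x 0.03028 = 0.001846 mol.
n(HClO4) in the aliquot = 0.001846 mol.
[diluted HClO4] = 0.001846 / 0.01385 = 0.1333 M.
Dilution factor = 250.0/20.58 = 12.15, so [stock] = 0.1333 x 12.15 = 1.62 M.

1.62 M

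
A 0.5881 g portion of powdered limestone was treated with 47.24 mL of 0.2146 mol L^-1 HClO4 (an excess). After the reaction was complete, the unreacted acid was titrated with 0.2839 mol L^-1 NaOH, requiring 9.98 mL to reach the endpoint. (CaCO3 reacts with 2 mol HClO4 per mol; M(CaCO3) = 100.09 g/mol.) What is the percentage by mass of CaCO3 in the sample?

Total n(HClO4) added = 0.2146 x 0.04724 = 0.01014 mol.
n(NaOH) used = 0.2839 x 0.009980 = 0.002833 mol, which equals the excess n(HClO4).
So n(HClO4) consumed by the sample = 0.01014 - 0.002833 = 0.007304 mol.
n(CaCO3) = 0.007304 / 2 = 0.003652 mol.
mass CaCO3 = 0.003652 x 100.09 = 0.3655 g, so %CaCO3 = 0.3655/0.5881 x 100 = 62.2%.

62.2%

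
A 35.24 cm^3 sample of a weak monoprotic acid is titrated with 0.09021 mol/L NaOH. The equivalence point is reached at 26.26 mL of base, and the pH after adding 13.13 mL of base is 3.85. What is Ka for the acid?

13.13 mL is half of the equivalence volume, so this is the half-equivalence point where [HA] = [A^-].
At half-equivalence pH = pKa, so pKa = 3.85.
Ka = 10^(-3.85) = 1.4 x 10^-4.

1.4 x 10^-4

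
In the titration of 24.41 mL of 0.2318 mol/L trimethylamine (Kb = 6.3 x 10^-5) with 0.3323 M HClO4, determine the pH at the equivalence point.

n((CH3)3N) = 0.2318 x 0.02441 = 0.005658 mol; V(HClO4) at equivalence = 0.005658/0.3323 = 0.01703 L.
At equivalence the base is fully converted to (CH3)3NH+; total volume = 0.04144 L, so [(CH3)3NH+] = 0.005658/0.04144 = 0.1365 M.
Ka((CH3)3NH+) = Kw/Kb = 1.0e-14 / 6.3 x 10^-5 = 1.59e-10.
[H^+] = sqrt(Ka x [(CH3)3NH+]) = sqrt(1.59e-10 x 0.1365) = 4.66e-6 M.
pH = -log(4.66e-6) = 5.33.

5.33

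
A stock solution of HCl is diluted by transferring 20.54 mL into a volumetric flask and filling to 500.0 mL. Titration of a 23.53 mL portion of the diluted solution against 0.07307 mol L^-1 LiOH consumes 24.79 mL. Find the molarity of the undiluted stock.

1.87 M

n(LiOH) = 0.07307 x 0.02479 = 0.001811 mol.
n(HCl) in the aliquot = 0.001811 mol.
[diluted HCl] = 0.001811 / 0.02353 = 0.07698 M.
Dilution factor = 500.0/20.54 = 24.34, so [stock] = 0.07698 x 24.34 = 1.87 M.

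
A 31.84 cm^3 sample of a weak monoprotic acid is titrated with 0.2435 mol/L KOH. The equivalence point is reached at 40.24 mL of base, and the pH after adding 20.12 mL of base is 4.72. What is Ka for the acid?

20.12 mL is half of the equivalence volume, so this is the half-equivalence point where [HA] = [A^-].
At half-equivalence pH = pKa, so pKa = 4.72.
Ka = 10^(-4.72) = 1.9 x 10^-5.

1.9 x 10^-5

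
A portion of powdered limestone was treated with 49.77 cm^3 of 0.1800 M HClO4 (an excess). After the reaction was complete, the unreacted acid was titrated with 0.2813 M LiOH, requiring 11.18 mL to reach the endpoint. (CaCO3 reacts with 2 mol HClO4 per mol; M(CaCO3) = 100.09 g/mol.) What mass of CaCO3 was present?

0.291 g

Total n(HClO4) added = 0.1800 x 0.04977 = 0.008959 mol.
n(LiOH) used = 0.2813 x 0.01118 = 0.003145 mol, which equals the excess n(HClO4).
So n(HClO4) consumed by the sample = 0.008959 - 0.003145 = 0.005814 mol.
n(CaCO3) = 0.005814 / 2 = 0.002907 mol.
mass = 0.002907 mol x 100.09 g/mol = 0.291 g.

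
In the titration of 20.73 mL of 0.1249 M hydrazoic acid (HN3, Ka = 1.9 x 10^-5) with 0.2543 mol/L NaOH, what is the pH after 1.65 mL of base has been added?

4.01

Initial n(HN3) = 0.1249 x 0.02073 = 0.002589 mol.
n(NaOH) added = 0.2543 x 0.001650 = 0.0004196 mol, converting that many moles of HN3 to N3-.
Remaining n(HN3) = 0.002170 mol; n(N3-) = 0.0004196 mol.
By Henderson-Hasselbalch, pH = pKa + log([A^-]/[HA]) = 4.72 + log(0.0004196/0.002170) = 4.72 + (-0.71) = 4.01.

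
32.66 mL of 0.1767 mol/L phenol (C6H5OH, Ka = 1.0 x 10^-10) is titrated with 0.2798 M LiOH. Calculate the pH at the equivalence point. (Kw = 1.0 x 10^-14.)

11.52

n(C6H5OH) = 0.1767 x 0.03266 = 0.005771 mol; V(LiOH) at equivalence = 0.005771/0.2798 = 0.02063 L.
At equivalence all the acid is converted to C6H5O-; total volume = 0.03266 + 0.02063 = 0.05329 L, so [C6H5O-] = 0.005771/0.05329 = 0.1083 M.
Kb = Kw/Ka = 1.0e-14 / 1.0 x 10^-10 = 0.000100.
[OH^-] = sqrt(Kb x [C6H5O-]) = sqrt(0.000100 x 0.1083) = 0.00329 M.
pOH = 2.48, so pH = 14.00 - 2.48 = 11.52.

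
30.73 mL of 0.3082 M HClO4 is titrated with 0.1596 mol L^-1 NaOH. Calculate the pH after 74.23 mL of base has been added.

12.35

n(acid) = 0.3082 x 0.03073 = 0.009471 mol; n(NaOH) added = 0.1596 x 0.07423 = 0.01185 mol.
Base is in excess by 0.01185 - 0.009471 = 0.002376 mol in a total volume of 0.1050 L.
[OH^-] = 0.002376/0.1050 = 0.02264 M, so pOH = 1.65 and pH = 14.00 - 1.65 = 12.35.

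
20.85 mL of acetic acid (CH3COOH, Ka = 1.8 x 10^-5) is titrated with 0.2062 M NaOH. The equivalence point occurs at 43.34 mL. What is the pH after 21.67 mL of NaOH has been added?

21.67 mL is exactly half the equivalence volume (43.34/2), i.e. the half-equivalence point.
There, n(HA) = n(A^-), so pH = pKa = -log(1.8 x 10^-5) = 4.74.

4.74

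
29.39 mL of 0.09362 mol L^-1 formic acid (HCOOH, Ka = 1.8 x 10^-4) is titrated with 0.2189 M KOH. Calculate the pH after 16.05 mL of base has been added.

12.22

n(acid) = 0.09362 x 0.02939 = 0.002751 mol; n(KOH) added = 0.2189 x 0.01605 = 0.003513 mol.
Base is in excess by 0.003513 - 0.002751 = 0.0007619 mol in a total volume of 0.04544 L.
[OH^-] = 0.0007619/0.04544 = 0.01677 M, so pOH = 1.78 and pH = 14.00 - 1.78 = 12.22.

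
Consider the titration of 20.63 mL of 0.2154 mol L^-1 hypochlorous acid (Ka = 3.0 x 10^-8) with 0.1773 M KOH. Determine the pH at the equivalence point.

10.26

n(HClO) = 0.2154 x 0.02063 = 0.004444 mol; V(KOH) at equivalence = 0.004444/0.1773 = 0.02506 L.
At equivalence all the acid is converted to ClO-; total volume = 0.02063 + 0.02506 = 0.04569 L, so [ClO-] = 0.004444/0.04569 = 0.09725 M.
Kb = Kw/Ka = 1.0e-14 / 3.0 x 10^-8 = 3.33e-7.
[OH^-] = sqrt(Kb x [ClO-]) = sqrt(3.33e-7 x 0.09725) = 0.000180 M.
pOH = 3.74, so pH = 14.00 - 3.74 = 10.26.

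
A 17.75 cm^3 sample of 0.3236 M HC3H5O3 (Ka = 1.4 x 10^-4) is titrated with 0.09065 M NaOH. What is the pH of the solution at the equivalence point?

n(HC3H5O3) = 0.3236 x 0.01775 = 0.005744 mol; V(NaOH) at equivalence = 0.005744/0.09065 = 0.06336 L.
At equivalence all the acid is converted to C3H5O3-; total volume = 0.01775 + 0.06336 = 0.08111 L, so [C3H5O3-] = 0.005744/0.08111 = 0.07081 M.
Kb = Kw/Ka = 1.0e-14 / 1.4 x 10^-4 = 7.14e-11.
[OH^-] = sqrt(Kb x [C3H5O3-]) = sqrt(7.14e-11 x 0.07081) = 2.25e-6 M.
pOH = 5.65, so pH = 14.00 - 5.65 = 8.35.

8.35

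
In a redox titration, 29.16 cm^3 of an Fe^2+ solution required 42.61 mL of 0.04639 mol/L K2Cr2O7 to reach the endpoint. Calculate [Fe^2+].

n(K2Cr2O7) = 0.04639 x 0.04261 = 0.001977 mol.
From the balanced equation, 1 mol K2Cr2O7 reacts with 6 mol Fe^2+, so n(Fe^2+) = 0.001977 x 6/1 = 0.01186 mol.
[Fe^2+] = 0.01186 / 0.02916 L = 0.407 M.

0.407 M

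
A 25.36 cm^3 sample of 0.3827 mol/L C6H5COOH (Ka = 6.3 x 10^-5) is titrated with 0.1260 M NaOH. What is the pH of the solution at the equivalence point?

8.59

n(C6H5COOH) = 0.3827 x 0.02536 = 0.009705 mol; V(NaOH) at equivalence = 0.009705/0.1260 = 0.07703 L.
At equivalence all the acid is converted to C6H5COO-; total volume = 0.02536 + 0.07703 = 0.1024 L, so [C6H5COO-] = 0.009705/0.1024 = 0.09479 M.
Kb = Kw/Ka = 1.0e-14 / 6.3 x 10^-5 = 1.59e-10.
[OH^-] = sqrt(Kb x [C6H5COO-]) = sqrt(1.59e-10 x 0.09479) = 3.88e-6 M.
pOH = 5.41, so pH = 14.00 - 5.41 = 8.59.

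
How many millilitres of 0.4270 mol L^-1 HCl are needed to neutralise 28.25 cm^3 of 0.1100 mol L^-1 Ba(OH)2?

14.6 mL

n(Ba(OH)2) = 0.1100 mol/L x 0.02825 L = 0.003108 mol.
The neutralisation is 1 Ba(OH)2 : 2 HCl, so n(HCl) = 0.003108 x 2/1 = 0.006215 mol.
V(HCl) = 0.006215 / 0.4270 = 0.01456 L = 14.6 mL.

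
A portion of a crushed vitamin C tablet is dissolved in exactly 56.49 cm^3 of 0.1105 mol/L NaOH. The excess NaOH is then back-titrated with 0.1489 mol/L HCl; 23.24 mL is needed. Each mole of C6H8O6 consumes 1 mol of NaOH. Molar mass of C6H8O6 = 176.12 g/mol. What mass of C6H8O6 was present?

Total n(NaOH) added = 0.1105 x 0.05649 = 0.006242 mol.
n(HCl) used = 0.1489 x 0.02324 = 0.003460 mol, which equals the excess n(NaOH).
So n(NaOH) consumed by the sample = 0.006242 - 0.003460 = 0.002782 mol.
n(C6H8O6) = 0.002782 / 1 = 0.002782 mol.
mass = 0.002782 mol x 176.12 g/mol = 0.490 g.

0.490 g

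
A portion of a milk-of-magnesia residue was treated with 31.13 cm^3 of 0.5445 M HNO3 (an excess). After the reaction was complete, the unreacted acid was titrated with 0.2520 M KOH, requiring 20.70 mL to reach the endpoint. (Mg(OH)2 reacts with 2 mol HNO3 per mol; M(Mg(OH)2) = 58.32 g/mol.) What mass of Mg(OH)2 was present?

0.342 g

Total n(HNO3) added = 0.5445 x 0.03113 = 0.01695 mol.
n(KOH) used = 0.2520 x 0.02070 = 0.005216 mol, which equals the excess n(HNO3).
So n(HNO3) consumed by the sample = 0.01695 - 0.005216 = 0.01173 mol.
n(Mg(OH)2) = 0.01173 / 2 = 0.005867 mol.
mass = 0.005867 mol x 58.32 g/mol = 0.342 g.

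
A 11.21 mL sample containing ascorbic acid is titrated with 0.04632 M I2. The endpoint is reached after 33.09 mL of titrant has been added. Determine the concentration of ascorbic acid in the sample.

n(I2) = 0.04632 x 0.03309 = 0.001533 mol.
From the balanced equation, 1 mol I2 reacts with 1 mol ascorbic acid, so n(ascorbic acid) = 0.001533 x 1/1 = 0.001533 mol.
[ascorbic acid] = 0.001533 / 0.01121 L = 0.137 M.

0.137 M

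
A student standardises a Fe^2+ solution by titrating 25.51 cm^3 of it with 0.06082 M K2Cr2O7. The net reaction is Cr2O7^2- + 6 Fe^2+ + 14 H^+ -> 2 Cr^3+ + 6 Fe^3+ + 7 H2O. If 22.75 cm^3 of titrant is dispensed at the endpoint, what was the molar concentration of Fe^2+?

n(K2Cr2O7) = 0.06082 x 0.02275 = 0.001384 mol.
From the balanced equation, 1 mol K2Cr2O7 reacts with 6 mol Fe^2+, so n(Fe^2+) = 0.001384 x 6/1 = 0.008302 mol.
[Fe^2+] = 0.008302 / 0.02551 L = 0.325 M.

0.325 M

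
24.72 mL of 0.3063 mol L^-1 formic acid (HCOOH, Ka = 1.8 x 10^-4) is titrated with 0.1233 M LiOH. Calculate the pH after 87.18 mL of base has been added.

n(acid) = 0.3063 x 0.02472 = 0.007572 mol; n(LiOH) added = 0.1233 x 0.08718 = 0.01075 mol.
Base is in excess by 0.01075 - 0.007572 = 0.003178 mol in a total volume of 0.1119 L.
[OH^-] = 0.003178/0.1119 = 0.02840 M, so pOH = 1.55 and pH = 14.00 - 1.55 = 12.45.

12.45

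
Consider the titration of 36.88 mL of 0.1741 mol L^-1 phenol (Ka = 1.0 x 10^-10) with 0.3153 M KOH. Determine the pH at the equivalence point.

11.52

n(C6H5OH) = 0.1741 x 0.03688 = 0.006421 mol; V(KOH) at equivalence = 0.006421/0.3153 = 0.02036 L.
At equivalence all the acid is converted to C6H5O-; total volume = 0.03688 + 0.02036 = 0.05724 L, so [C6H5O-] = 0.006421/0.05724 = 0.1122 M.
Kb = Kw/Ka = 1.0e-14 / 1.0 x 10^-10 = 0.000100.
[OH^-] = sqrt(Kb x [C6H5O-]) = sqrt(0.000100 x 0.1122) = 0.00335 M.
pOH = 2.48, so pH = 14.00 - 2.48 = 11.52.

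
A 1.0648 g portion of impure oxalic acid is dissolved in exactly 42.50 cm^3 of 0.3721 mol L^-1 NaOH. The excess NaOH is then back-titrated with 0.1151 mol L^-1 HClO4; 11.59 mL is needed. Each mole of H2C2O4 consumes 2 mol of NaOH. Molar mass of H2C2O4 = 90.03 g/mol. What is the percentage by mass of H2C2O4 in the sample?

Total n(NaOH) added = 0.3721 x 0.04250 = 0.01581 mol.
n(HClO4) used = 0.1151 x 0.01159 = 0.001334 mol, which equals the excess n(NaOH).
So n(NaOH) consumed by the sample = 0.01581 - 0.001334 = 0.01448 mol.
n(H2C2O4) = 0.01448 / 2 = 0.007240 mol.
mass H2C2O4 = 0.007240 x 90.03 = 0.6518 g, so %H2C2O4 = 0.6518/1.0648 x 100 = 61.2%.

61.2%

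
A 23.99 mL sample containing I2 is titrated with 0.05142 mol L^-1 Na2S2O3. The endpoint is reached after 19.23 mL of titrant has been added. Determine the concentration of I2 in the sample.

0.0206 M

n(Na2S2O3) = 0.05142 x 0.01923 = 0.0009888 mol.
From the balanced equation, 2 mol Na2S2O3 reacts with 1 mol I2, so n(I2) = 0.0009888 x 1/2 = 0.0004944 mol.
[I2] = 0.0004944 / 0.02399 L = 0.0206 M.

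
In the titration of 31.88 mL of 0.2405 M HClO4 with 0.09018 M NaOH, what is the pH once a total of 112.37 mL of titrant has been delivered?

12.23

n(acid) = 0.2405 x 0.03188 = 0.007667 mol; n(NaOH) added = 0.09018 x 0.1124 = 0.01013 mol.
Base is in excess by 0.01013 - 0.007667 = 0.002466 mol in a total volume of 0.1442 L.
[OH^-] = 0.002466/0.1442 = 0.01710 M, so pOH = 1.77 and pH = 14.00 - 1.77 = 12.23.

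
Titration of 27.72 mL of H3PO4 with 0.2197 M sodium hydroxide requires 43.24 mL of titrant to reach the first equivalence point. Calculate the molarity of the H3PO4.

0.343 M

n(NaOH) = 0.2197 x 0.04324 = 0.009500 mol.
At the first equivalence point, 1 mol OH^- react per mol H3PO4, so n(H3PO4) = 0.009500 / 1 = 0.009500 mol.
[H3PO4] = 0.009500 / 0.02772 L = 0.343 M.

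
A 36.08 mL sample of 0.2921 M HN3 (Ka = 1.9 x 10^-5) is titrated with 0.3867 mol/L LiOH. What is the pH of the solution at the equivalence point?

8.97

n(HN3) = 0.2921 x 0.03608 = 0.01054 mol; V(LiOH) at equivalence = 0.01054/0.3867 = 0.02725 L.
At equivalence all the acid is converted to N3-; total volume = 0.03608 + 0.02725 = 0.06333 L, so [N3-] = 0.01054/0.06333 = 0.1664 M.
Kb = Kw/Ka = 1.0e-14 / 1.9 x 10^-5 = 5.26e-10.
[OH^-] = sqrt(Kb x [N3-]) = sqrt(5.26e-10 x 0.1664) = 9.36e-6 M.
pOH = 5.03, so pH = 14.00 - 5.03 = 8.97.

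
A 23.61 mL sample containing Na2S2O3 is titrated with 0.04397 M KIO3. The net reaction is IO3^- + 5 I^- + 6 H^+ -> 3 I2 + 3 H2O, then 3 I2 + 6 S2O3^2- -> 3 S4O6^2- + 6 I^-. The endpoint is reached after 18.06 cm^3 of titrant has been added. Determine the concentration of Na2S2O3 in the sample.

n(KIO3) = 0.04397 x 0.01806 = 0.0007941 mol.
From the balanced equation, 1 mol KIO3 reacts with 6 mol Na2S2O3, so n(Na2S2O3) = 0.0007941 x 6/1 = 0.004765 mol.
[Na2S2O3] = 0.004765 / 0.02361 L = 0.202 M.

0.202 M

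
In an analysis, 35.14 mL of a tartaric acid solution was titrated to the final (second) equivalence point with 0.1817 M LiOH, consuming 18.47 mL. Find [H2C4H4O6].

n(LiOH) = 0.1817 x 0.01847 = 0.003356 mol.
At the final (second) equivalence point, 2 mol OH^- react per mol H2C4H4O6, so n(H2C4H4O6) = 0.003356 / 2 = 0.001678 mol.
[H2C4H4O6] = 0.001678 / 0.03514 L = 0.0478 M.

0.0478 M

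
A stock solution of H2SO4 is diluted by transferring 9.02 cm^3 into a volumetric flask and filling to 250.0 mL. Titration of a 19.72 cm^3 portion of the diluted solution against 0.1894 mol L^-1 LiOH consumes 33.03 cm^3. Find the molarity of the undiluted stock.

4.40 M

n(LiOH) = 0.1894 x 0.03303 = 0.006256 mol.
n(H2SO4) in the aliquot = 0.006256 x 1/2 = 0.003128 mol.
[diluted H2SO4] = 0.003128 / 0.01972 = 0.1586 M.
Dilution factor = 250.0/9.020 = 27.72, so [stock] = 0.1586 x 27.72 = 4.40 M.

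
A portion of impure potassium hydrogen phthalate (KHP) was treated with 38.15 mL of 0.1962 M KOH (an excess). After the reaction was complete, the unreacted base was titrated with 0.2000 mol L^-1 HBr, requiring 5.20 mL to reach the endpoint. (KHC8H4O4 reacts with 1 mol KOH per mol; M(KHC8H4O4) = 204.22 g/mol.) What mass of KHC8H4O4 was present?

Total n(KOH) added = 0.1962 x 0.03815 = 0.007485 mol.
n(HBr) used = 0.2000 x 0.005200 = 0.001040 mol, which equals the excess n(KOH).
So n(KOH) consumed by the sample = 0.007485 - 0.001040 = 0.006445 mol.
n(KHC8H4O4) = 0.006445 / 1 = 0.006445 mol.
mass = 0.006445 mol x 204.22 g/mol = 1.32 g.

1.32 g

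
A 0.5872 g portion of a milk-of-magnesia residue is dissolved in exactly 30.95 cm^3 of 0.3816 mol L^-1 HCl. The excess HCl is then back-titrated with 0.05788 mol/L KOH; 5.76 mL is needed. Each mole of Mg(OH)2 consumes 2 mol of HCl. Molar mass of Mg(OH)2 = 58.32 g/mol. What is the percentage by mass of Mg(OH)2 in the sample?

Total n(HCl) added = 0.3816 x 0.03095 = 0.01181 mol.
n(KOH) used = 0.05788 x 0.005760 = 0.0003334 mol, which equals the excess n(HCl).
So n(HCl) consumed by the sample = 0.01181 - 0.0003334 = 0.01148 mol.
n(Mg(OH)2) = 0.01148 / 2 = 0.005739 mol.
mass Mg(OH)2 = 0.005739 x 58.32 = 0.3347 g, so %Mg(OH)2 = 0.3347/0.5872 x 100 = 57.0%.

57.0%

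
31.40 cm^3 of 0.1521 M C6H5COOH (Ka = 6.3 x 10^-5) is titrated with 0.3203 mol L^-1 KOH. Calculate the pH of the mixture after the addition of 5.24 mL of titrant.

3.93

Initial n(C6H5COOH) = 0.1521 x 0.03140 = 0.004776 mol.
n(KOH) added = 0.3203 x 0.005240 = 0.001678 mol, converting that many moles of C6H5COOH to C6H5COO-.
Remaining n(C6H5COOH) = 0.003098 mol; n(C6H5COO-) = 0.001678 mol.
By Henderson-Hasselbalch, pH = pKa + log([A^-]/[HA]) = 4.20 + log(0.001678/0.003098) = 4.20 + (-0.27) = 3.93.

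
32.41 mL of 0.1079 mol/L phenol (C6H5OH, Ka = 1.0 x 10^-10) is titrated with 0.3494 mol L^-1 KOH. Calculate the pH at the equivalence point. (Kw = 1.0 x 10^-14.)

11.46

n(C6H5OH) = 0.1079 x 0.03241 = 0.003497 mol; V(KOH) at equivalence = 0.003497/0.3494 = 0.01001 L.
At equivalence all the acid is converted to C6H5O-; total volume = 0.03241 + 0.01001 = 0.04242 L, so [C6H5O-] = 0.003497/0.04242 = 0.08244 M.
Kb = Kw/Ka = 1.0e-14 / 1.0 x 10^-10 = 0.000100.
[OH^-] = sqrt(Kb x [C6H5O-]) = sqrt(0.000100 x 0.08244) = 0.00287 M.
pOH = 2.54, so pH = 14.00 - 2.54 = 11.46.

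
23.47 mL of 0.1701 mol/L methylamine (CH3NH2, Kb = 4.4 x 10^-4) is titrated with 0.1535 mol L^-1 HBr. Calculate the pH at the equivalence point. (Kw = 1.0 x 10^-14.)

5.87

n(CH3NH2) = 0.1701 x 0.02347 = 0.003992 mol; V(HBr) at equivalence = 0.003992/0.1535 = 0.02601 L.
At equivalence the base is fully converted to CH3NH3+; total volume = 0.04948 L, so [CH3NH3+] = 0.003992/0.04948 = 0.08069 M.
Ka(CH3NH3+) = Kw/Kb = 1.0e-14 / 4.4 x 10^-4 = 2.27e-11.
[H^+] = sqrt(Ka x [CH3NH3+]) = sqrt(2.27e-11 x 0.08069) = 1.35e-6 M.
pH = -log(1.35e-6) = 5.87.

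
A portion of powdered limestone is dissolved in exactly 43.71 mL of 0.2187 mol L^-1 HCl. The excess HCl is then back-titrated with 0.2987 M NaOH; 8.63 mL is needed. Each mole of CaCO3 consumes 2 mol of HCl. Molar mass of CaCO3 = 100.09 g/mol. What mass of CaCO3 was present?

Total n(HCl) added = 0.2187 x 0.04371 = 0.009559 mol.
n(NaOH) used = 0.2987 x 0.008630 = 0.002578 mol, which equals the excess n(HCl).
So n(HCl) consumed by the sample = 0.009559 - 0.002578 = 0.006982 mol.
n(CaCO3) = 0.006982 / 2 = 0.003491 mol.
mass = 0.003491 mol x 100.09 g/mol = 0.349 g.

0.349 g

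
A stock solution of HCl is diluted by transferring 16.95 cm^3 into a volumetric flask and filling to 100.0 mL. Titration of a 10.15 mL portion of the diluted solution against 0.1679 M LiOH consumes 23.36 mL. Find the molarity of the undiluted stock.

n(LiOH) = 0.1679 x 0.02336 = 0.003922 mol.
n(HCl) in the aliquot = 0.003922 mol.
[diluted HCl] = 0.003922 / 0.01015 = 0.3864 M.
Dilution factor = 100.0/16.95 = 5.900, so [stock] = 0.3864 x 5.900 = 2.28 M.

2.28 M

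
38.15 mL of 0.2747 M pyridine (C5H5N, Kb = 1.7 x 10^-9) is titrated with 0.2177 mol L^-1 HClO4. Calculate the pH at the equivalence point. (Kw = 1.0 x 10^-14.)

n(C5H5N) = 0.2747 x 0.03815 = 0.01048 mol; V(HClO4) at equivalence = 0.01048/0.2177 = 0.04814 L.
At equivalence the base is fully converted to C5H5NH+; total volume = 0.08629 L, so [C5H5NH+] = 0.01048/0.08629 = 0.1215 M.
Ka(C5H5NH+) = Kw/Kb = 1.0e-14 / 1.7 x 10^-9 = 5.88e-6.
[H^+] = sqrt(Ka x [C5H5NH+]) = sqrt(5.88e-6 x 0.1215) = 0.000845 M.
pH = -log(0.000845) = 3.07.

3.07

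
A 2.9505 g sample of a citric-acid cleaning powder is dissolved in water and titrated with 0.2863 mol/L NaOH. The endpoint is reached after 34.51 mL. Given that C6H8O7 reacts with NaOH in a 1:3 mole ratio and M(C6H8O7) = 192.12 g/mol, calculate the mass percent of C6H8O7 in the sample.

n(NaOH) = 0.2863 x 0.03451 = 0.009880 mol.
n(C6H8O7) = 0.009880 / 3 = 0.003293 mol.
mass of C6H8O7 = 0.003293 x 192.12 = 0.6327 g.
% purity = 0.6327 / 2.9505 x 100 = 21.4%.

21.4%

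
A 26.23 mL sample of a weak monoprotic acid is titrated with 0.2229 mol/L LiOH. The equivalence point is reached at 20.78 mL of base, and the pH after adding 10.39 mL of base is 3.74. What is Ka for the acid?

1.8 x 10^-4

10.39 mL is half of the equivalence volume, so this is the half-equivalence point where [HA] = [A^-].
At half-equivalence pH = pKa, so pKa = 3.74.
Ka = 10^(-3.74) = 1.8 x 10^-4.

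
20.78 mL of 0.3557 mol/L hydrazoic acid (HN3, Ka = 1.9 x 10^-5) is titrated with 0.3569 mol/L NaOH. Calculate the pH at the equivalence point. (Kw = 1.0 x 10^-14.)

n(HN3) = 0.3557 x 0.02078 = 0.007391 mol; V(NaOH) at equivalence = 0.007391/0.3569 = 0.02071 L.
At equivalence all the acid is converted to N3-; total volume = 0.02078 + 0.02071 = 0.04149 L, so [N3-] = 0.007391/0.04149 = 0.1781 M.
Kb = Kw/Ka = 1.0e-14 / 1.9 x 10^-5 = 5.26e-10.
[OH^-] = sqrt(Kb x [N3-]) = sqrt(5.26e-10 x 0.1781) = 9.68e-6 M.
pOH = 5.01, so pH = 14.00 - 5.01 = 8.99.

8.99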